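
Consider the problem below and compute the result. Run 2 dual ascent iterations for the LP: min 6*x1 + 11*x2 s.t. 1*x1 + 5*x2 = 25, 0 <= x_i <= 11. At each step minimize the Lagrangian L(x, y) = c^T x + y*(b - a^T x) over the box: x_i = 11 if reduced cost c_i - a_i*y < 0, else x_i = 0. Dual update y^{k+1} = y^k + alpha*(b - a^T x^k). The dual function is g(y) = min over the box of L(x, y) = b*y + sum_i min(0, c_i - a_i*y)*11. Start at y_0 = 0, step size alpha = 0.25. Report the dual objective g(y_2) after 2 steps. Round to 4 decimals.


Dual ascent for LP: min 6*x1 + 11*x2, 1*x1 + 5*x2 = 25, 0 <= x_i <= 11
Step 1: y^k = 0.0, reduced costs: (6.0, 11.0)
  x^k = (0.0, 0.0), subgradient = b - a^T x = 25.0
  y^{k+1} = 0.0 + 0.25*25.0 = 6.25
Step 2: y^k = 6.25, reduced costs: (-0.25, -20.25)
  x^k = (11.0, 11.0), subgradient = b - a^T x = -41.0
  y^{k+1} = 6.25 + 0.25*-41.0 = -4.0
Dual objective at y_2 = -4.0: reduced costs (10.0, 31.0), box minimizer x = (0.0, 0.0)
g(y_2) = b*y + (c1 - a1*y)*x1 + (c2 - a2*y)*x2 = 25*(-4.0) + 10.0*0.0 + 31.0*0.0 = -100.0 + 0.0 + 0.0 = -100.0


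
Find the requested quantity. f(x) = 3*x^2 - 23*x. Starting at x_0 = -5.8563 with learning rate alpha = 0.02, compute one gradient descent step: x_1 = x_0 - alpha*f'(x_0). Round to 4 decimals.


We compute the gradient at x_0 and apply the update.
f'(x) = 6*x - 23
f'(-5.8563) = 6*-5.8563 - 23 = -58.1378
x_1 = -5.8563 - 0.02*-58.1378 = -4.6935


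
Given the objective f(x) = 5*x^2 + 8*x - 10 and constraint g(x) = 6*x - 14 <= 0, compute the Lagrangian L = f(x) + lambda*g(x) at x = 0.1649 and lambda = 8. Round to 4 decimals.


Step 1: Evaluate f(x).
f(0.1649) = 5*0.1649^2 + 8*0.1649 - 10 = -8.5448
Step 2: Evaluate g(x).
g(0.1649) = 6*0.1649 - 14 = -13.0106
Step 3: Compute Lagrangian.
L = -8.5448 + 8*-13.0106 = -112.6296


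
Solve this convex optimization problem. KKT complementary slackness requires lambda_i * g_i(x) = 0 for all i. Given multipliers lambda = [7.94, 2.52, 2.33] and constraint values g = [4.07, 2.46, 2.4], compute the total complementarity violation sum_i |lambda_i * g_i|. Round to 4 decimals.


KKT complementary slackness check:
lambda_1 * g_1 = 7.94 * 4.07 = 32.3158
lambda_2 * g_2 = 2.52 * 2.46 = 6.1992
lambda_3 * g_3 = 2.33 * 2.4 = 5.592
Total violation = 32.3158 + 6.1992 + 5.592 = 44.107


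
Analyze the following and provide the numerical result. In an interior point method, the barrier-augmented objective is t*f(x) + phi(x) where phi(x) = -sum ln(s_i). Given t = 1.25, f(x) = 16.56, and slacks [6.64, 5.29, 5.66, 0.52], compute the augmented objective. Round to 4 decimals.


Step 1: Compute log-barrier.
ln values: [1.8931, 1.6658, 1.7334, -0.6539]
phi = -(1.8931 + 1.6658 + 1.7334 - 0.6539) = -4.6384
Step 2: Compute augmented objective.
t*f(x) = 1.25*16.56 = 20.7
Total = 20.7 - 4.6384 = 16.0616


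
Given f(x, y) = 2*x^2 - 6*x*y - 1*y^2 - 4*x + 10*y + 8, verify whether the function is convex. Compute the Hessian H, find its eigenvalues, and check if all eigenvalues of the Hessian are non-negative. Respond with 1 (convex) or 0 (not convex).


The Hessian of f(x,y) = 2*x^2 - 6*x*y - 1*y^2 - 4*x + 10*y + 8 is:
H = [[4, -6], [-6, -2]]
Trace = 4 - 2 = 2
Determinant = 4*-2 - (-6)^2 = -44
Discriminant = (2)^2 - 4*-44 = 180.0
Eigenvalues: lambda_1 = -5.7082, lambda_2 = 7.7082
The function is not convex.

0


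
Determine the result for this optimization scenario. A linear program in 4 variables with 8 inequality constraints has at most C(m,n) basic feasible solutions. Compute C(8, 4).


Each vertex corresponds to some choice of n active constraints out of m, so the number of vertices is at most C(m, n) = m! / (n!(m-n)!).
m = 8, n = 4
Numerator: 8 * 7 * 6 * 5
Denominator: 4! = 24
C(8, 4) = 70


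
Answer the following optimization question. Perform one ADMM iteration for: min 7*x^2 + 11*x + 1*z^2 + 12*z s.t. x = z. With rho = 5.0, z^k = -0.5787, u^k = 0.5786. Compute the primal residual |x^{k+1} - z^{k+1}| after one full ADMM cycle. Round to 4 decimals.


ADMM iteration with rho = 5.0, z^k = -0.5787, u^k = 0.5786
Step 1: x-update.
Minimize 7*x^2 + 11*x + (5.0/2)*(x + 0.5787 + 0.5786)^2
FOC: (2*7 + 5.0)*x = -11 + 5.0*(-0.5787 - 0.5786)
x^{k+1} = -0.8835
Step 2: z-update.
Minimize 1*z^2 + 12*z + (5.0/2)*(-0.8835 - z + 0.5786)^2
FOC: (2*1 + 5.0)*z = -12 + 5.0*(-0.8835 + 0.5786)
z^{k+1} = -1.9321
Step 3: u-update.
u^{k+1} = 0.5786 - 0.8835 + 1.9321 = 1.6272
Step 4: Primal residual = |-0.8835 + 1.9321| = 1.0486


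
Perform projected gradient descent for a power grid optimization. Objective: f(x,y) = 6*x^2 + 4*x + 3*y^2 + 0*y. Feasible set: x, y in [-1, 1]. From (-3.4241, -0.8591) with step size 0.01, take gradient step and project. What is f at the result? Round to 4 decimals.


Step 1: Compute gradient at (-3.4241, -0.8591).
grad_x = 2*6*-3.4241 + 4 = -37.0892
grad_y = 2*3*-0.8591 + 0 = -5.1546
Step 2: Gradient step.
x_raw = -3.4241 - 0.01*-37.0892 = -3.0532
y_raw = -0.8591 - 0.01*-5.1546 = -0.8076
Step 3: Project onto [-1, 1].
x_proj = clip(-3.0532) = -1.0
y_proj = clip(-0.8076) = -0.8076
Step 4: Evaluate f.
f(-1.0, -0.8076) = 3.9564


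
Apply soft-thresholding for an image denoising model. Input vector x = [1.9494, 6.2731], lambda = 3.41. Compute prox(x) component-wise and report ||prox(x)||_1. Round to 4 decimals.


Soft-thresholding with lambda = 3.41:
prox(1.9494) = sign(1.9494)*max(|1.9494| - 3.41, 0) = 0.0
prox(6.2731) = sign(6.2731)*max(|6.2731| - 3.41, 0) = 2.8631
prox(x) = [0.0, 2.8631]
||prox(x)||_1 = 0.0 + 2.8631 = 2.8631


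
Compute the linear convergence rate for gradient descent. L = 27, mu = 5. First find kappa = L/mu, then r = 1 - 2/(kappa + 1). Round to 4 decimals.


Step 1: Compute the condition number.
kappa = L/mu = 27/5 = 5.4
Step 2: Compute the convergence rate.
r = 1 - 2/(kappa + 1) = 1 - 2*mu/(L + mu) = (L - mu)/(L + mu) = 22/32 = 0.6875


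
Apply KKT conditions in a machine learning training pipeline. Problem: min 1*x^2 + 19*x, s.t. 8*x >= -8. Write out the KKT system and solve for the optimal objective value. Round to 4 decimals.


Step 1: Try lambda = 0 (constraint inactive).
x_unc = -19/(2*1) = -9.5
Check: 8*-9.5 = -76.0 < -8 -- violated!
Step 2: Constraint must be active: 8*x = -8
x* = -8/8 = -1.0
lambda = (2*1*(-1.0) + 19)/8 = 2.125
Step 3: Compute optimal value.
f(x*) = 1*(-1.0)^2 + 19*(-1.0) = -18.0


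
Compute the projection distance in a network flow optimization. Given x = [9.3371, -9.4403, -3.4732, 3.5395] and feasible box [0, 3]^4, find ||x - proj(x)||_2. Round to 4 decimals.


Project each component onto [0, 3].
clip(9.3371) = 3.0, clip(-9.4403) = 0.0, clip(-3.4732) = 0.0, clip(3.5395) = 3.0
Projection = [3.0, 0.0, 0.0, 3.0]
Squared diffs: [40.1588, 89.1193, 12.0631, 0.2911]
Distance = sqrt(141.6323) = 11.9009


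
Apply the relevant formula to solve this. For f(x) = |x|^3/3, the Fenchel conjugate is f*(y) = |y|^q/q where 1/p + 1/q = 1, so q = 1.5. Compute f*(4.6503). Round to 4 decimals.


The conjugate exponent q satisfies 1/p + 1/q = 1.
p = 3, so q = 3/(3 - 1) = 1.5
|y|^q = 4.6503^1.5 = 10.0282
f*(4.6503) = 10.0282 / 1.5 = 6.6854


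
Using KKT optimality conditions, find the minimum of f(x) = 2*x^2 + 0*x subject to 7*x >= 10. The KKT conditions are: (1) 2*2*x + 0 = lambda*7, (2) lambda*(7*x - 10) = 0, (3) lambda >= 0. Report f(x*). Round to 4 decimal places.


Step 1: Try lambda = 0 (constraint inactive).
x_unc = 0/(2*2) = 0.0
Check: 7*0.0 = 0.0 < 10 -- violated!
Step 2: Constraint must be active: 7*x = 10
x* = 10/7 = 1.4286 (rounded; the exact value 10/7 is used below)
lambda = (2*2*(10/7) + 0)/7 = 0.8163
Step 3: Compute optimal value.
f(x*) = 2*(10/7)^2 + 0*(10/7) = 4.0816


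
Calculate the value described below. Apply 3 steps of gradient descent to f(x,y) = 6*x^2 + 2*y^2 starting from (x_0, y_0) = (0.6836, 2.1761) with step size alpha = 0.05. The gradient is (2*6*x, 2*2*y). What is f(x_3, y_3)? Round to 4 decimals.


Gradient descent on f(x,y) = 6*x^2 + 2*y^2.
Starting point: (0.6836, 2.1761), alpha = 0.05
Step 1: grad_x = 2*6*0.6836 = 8.2032, grad_y = 2*2*2.1761 = 8.7044
  x_1 = 0.6836 - 0.05*8.2032 = 0.2734
  y_1 = 2.1761 - 0.05*8.7044 = 1.7409
Step 2: grad_x = 2*6*0.2734 = 3.2813, grad_y = 2*2*1.7409 = 6.9635
  x_2 = 0.2734 - 0.05*3.2813 = 0.1094
  y_2 = 1.7409 - 0.05*6.9635 = 1.3927
Step 3: grad_x = 2*6*0.1094 = 1.3125, grad_y = 2*2*1.3927 = 5.5708
  x_3 = 0.1094 - 0.05*1.3125 = 0.0438
  y_3 = 1.3927 - 0.05*5.5708 = 1.1142
f(0.0438, 1.1142) = 6*0.0438^2 + 2*1.1142^2 = 2.4942


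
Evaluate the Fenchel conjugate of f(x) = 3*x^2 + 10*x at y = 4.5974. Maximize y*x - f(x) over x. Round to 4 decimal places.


f*(y) = sup_x {y*x - a*x^2 - b*x} = sup_x {(y-b)*x - a*x^2}
FOC: (y - b) - 2a*x = 0 => x* = (y - b)/(2a)
x* = (4.5974 - 10)/(2*3) = -0.9004
f*(4.5974) = (y-b)^2/(4a) = (4.5974 - 10)^2/(4*3)
= 29.1881/12 = 2.4323


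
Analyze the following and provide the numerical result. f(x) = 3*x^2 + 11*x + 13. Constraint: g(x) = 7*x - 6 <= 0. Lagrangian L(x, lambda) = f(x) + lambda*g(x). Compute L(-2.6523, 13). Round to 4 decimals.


Step 1: Evaluate f(x).
f(-2.6523) = 3*(-2.6523)^2 + 11*(-2.6523) + 13 = 4.9288
Step 2: Evaluate g(x).
g(-2.6523) = 7*-2.6523 - 6 = -24.5661
Step 3: Compute Lagrangian.
L = 4.9288 + 13*-24.5661 = -314.4305


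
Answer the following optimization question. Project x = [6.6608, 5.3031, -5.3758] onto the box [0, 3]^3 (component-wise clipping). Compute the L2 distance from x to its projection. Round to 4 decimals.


Project each component onto [0, 3].
clip(6.6608) = 3.0, clip(5.3031) = 3.0, clip(-5.3758) = 0.0
Projection = [3.0, 3.0, 0.0]
Squared diffs: [13.4015, 5.3043, 28.8992]
Distance = sqrt(47.605) = 6.8996


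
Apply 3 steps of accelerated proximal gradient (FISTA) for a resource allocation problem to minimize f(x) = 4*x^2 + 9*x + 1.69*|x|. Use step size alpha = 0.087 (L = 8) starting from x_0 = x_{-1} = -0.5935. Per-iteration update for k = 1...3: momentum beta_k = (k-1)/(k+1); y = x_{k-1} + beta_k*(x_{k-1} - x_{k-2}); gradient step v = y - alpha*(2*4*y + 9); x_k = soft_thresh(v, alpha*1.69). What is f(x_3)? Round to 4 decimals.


FISTA on f(x) = 4*x^2 + 9*x + 1.69*|x|
L = 8, alpha = 0.087
Iteration 1: beta = 0.0, y = -0.5935 + 0.0*(-0.5935 + 0.5935) = -0.5935
  grad(y) = 4.252, v = y - alpha*grad = -0.9634
  prox(v) = soft_thresh(-0.9634, 0.147) = -0.8164
Iteration 2: beta = 0.3333, y = -0.8164 + 0.3333*(-0.8164 + 0.5935) = -0.8907
  grad(y) = 1.8745, v = y - alpha*grad = -1.0538
  prox(v) = soft_thresh(-1.0538, 0.147) = -0.9067
Iteration 3: beta = 0.5, y = -0.9067 + 0.5*(-0.9067 + 0.8164) = -0.9519
  grad(y) = 1.3847, v = y - alpha*grad = -1.0724
  prox(v) = soft_thresh(-1.0724, 0.147) = -0.9254
f(x_3) = 4*(-0.9254)^2 + 9*(-0.9254) + 1.69*|-0.9254| = -3.3392


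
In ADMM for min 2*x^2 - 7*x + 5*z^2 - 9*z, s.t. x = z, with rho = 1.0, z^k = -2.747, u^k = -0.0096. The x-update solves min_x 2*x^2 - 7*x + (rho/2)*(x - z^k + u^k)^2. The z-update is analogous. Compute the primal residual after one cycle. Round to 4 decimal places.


ADMM iteration with rho = 1.0, z^k = -2.747, u^k = -0.0096
Step 1: x-update.
Minimize 2*x^2 - 7*x + (1.0/2)*(x + 2.747 - 0.0096)^2
FOC: (2*2 + 1.0)*x = 7 + 1.0*(-2.747 + 0.0096)
x^{k+1} = 0.8525
Step 2: z-update.
Minimize 5*z^2 - 9*z + (1.0/2)*(0.8525 - z - 0.0096)^2
FOC: (2*5 + 1.0)*z = 9 + 1.0*(0.8525 - 0.0096)
z^{k+1} = 0.8948
Step 3: u-update.
u^{k+1} = -0.0096 + 0.8525 - 0.8948 = -0.0519
Step 4: Primal residual = |0.8525 - 0.8948| = 0.0423


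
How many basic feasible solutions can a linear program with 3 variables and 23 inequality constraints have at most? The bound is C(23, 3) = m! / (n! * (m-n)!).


Each vertex corresponds to some choice of n active constraints out of m, so the number of vertices is at most C(m, n) = m! / (n!(m-n)!).
m = 23, n = 3
Numerator: 23 * 22 * 21
Denominator: 3! = 6
C(23, 3) = 1771


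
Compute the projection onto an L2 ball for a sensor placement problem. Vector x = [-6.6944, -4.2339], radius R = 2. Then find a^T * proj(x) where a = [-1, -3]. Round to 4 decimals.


Step 1: Compute ||x|| (intermediates to 6 decimals).
||x|| = sqrt((-6.6944)^2 + (-4.2339)^2) = 7.920915
Step 2: Project.
Since ||x|| > R, scale = R/||x|| = 2/7.920915 = 0.252496, proj(x) = scale * x
proj(x) = [-1.690309, -1.069043]
Step 3: Dot product.
a^T * proj(x) = -1*(-1.690309) - 3*(-1.069043) = 4.8974


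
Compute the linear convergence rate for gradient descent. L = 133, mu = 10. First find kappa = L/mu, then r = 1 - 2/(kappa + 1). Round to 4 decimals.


Step 1: Compute the condition number.
kappa = L/mu = 133/10 = 13.3
Step 2: Compute the convergence rate.
r = 1 - 2/(kappa + 1) = 1 - 2*mu/(L + mu) = (L - mu)/(L + mu) = 123/143 = 0.8601


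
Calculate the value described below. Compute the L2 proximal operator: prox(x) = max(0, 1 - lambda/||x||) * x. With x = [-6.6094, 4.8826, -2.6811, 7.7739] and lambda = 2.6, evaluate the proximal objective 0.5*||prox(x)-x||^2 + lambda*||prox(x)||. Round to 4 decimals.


Step 1: Compute ||x||.
||x|| = 11.6252
Step 2: Compute scaling factor.
scale = max(0, 1 - 2.6/11.6252) = 0.7763
Step 3: prox(x) = [-5.1312, 3.7906, -2.0815, 6.0353]
||prox(x)|| = 9.0252
Step 4: Proximal objective.
0.5*||prox-x||^2 = 3.38
lambda*||prox|| = 23.4655
Total = 26.8456


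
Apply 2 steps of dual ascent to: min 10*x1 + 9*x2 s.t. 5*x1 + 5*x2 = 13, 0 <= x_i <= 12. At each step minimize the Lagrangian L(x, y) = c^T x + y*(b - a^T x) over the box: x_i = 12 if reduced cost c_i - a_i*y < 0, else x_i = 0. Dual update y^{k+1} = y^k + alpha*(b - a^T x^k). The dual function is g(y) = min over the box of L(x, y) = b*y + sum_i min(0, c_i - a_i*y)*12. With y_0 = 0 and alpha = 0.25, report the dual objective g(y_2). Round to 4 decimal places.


Dual ascent for LP: min 10*x1 + 9*x2, 5*x1 + 5*x2 = 13, 0 <= x_i <= 12
Step 1: y^k = 0.0, reduced costs: (10.0, 9.0)
  x^k = (0.0, 0.0), subgradient = b - a^T x = 13.0
  y^{k+1} = 0.0 + 0.25*13.0 = 3.25
Step 2: y^k = 3.25, reduced costs: (-6.25, -7.25)
  x^k = (12.0, 12.0), subgradient = b - a^T x = -107.0
  y^{k+1} = 3.25 + 0.25*-107.0 = -23.5
Dual objective at y_2 = -23.5: reduced costs (127.5, 126.5), box minimizer x = (0.0, 0.0)
g(y_2) = b*y + (c1 - a1*y)*x1 + (c2 - a2*y)*x2 = 13*(-23.5) + 127.5*0.0 + 126.5*0.0 = -305.5 + 0.0 + 0.0 = -305.5


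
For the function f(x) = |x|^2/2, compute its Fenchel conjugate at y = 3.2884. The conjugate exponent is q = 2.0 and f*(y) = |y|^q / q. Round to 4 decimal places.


The conjugate exponent q satisfies 1/p + 1/q = 1.
p = 2, so q = 2/(2 - 1) = 2.0
|y|^q = 3.2884^2.0 = 10.8136
f*(3.2884) = 10.8136 / 2.0 = 5.4068


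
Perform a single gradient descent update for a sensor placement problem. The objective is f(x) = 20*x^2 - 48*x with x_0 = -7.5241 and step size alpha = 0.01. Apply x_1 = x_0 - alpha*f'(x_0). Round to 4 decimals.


We compute the gradient at x_0 and apply the update.
f'(x) = 40*x - 48
f'(-7.5241) = 40*-7.5241 - 48 = -348.964
x_1 = -7.5241 - 0.01*-348.964 = -4.0345


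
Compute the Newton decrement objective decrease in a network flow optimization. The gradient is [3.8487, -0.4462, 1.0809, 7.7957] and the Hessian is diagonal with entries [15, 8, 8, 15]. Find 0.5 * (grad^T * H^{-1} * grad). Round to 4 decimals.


Step 1: H is diagonal, so H^(-1) * g = [0.2566, -0.0558, 0.1351, 0.5197].
Step 2: g^T H^(-1) g = sum_i g_i^2 / H_ii
  = (3.8487)^2/15 + (-0.4462)^2/8 + (1.0809)^2/8 + (7.7957)^2/15
  = 0.9875 + 0.0249 + 0.146 + 4.0515 = 5.21
Step 3: Objective decrease = 0.5 * g^T H^(-1) g = 2.605


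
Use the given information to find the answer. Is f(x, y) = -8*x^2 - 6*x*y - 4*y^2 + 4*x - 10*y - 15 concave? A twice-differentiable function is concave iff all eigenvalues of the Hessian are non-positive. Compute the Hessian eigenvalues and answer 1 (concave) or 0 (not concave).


The Hessian of f(x,y) = -8*x^2 - 6*x*y - 4*y^2 + 4*x - 10*y - 15 is:
H = [[-16, -6], [-6, -8]]
Trace = -16 - 8 = -24
Determinant = -16*-8 - (-6)^2 = 92
Discriminant = (-24)^2 - 4*92 = 208.0
Eigenvalues: lambda_1 = -19.2111, lambda_2 = -4.7889
The function is concave.

1


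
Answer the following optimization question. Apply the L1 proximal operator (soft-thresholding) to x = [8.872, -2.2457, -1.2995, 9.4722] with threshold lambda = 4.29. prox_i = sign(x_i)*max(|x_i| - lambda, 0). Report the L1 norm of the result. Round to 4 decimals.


Soft-thresholding with lambda = 4.29:
prox(8.872) = sign(8.872)*max(|8.872| - 4.29, 0) = 4.582
prox(-2.2457) = sign(-2.2457)*max(|-2.2457| - 4.29, 0) = 0.0
prox(-1.2995) = sign(-1.2995)*max(|-1.2995| - 4.29, 0) = 0.0
prox(9.4722) = sign(9.4722)*max(|9.4722| - 4.29, 0) = 5.1822
prox(x) = [4.582, 0.0, 0.0, 5.1822]
||prox(x)||_1 = 4.582 + 0.0 + 0.0 + 5.1822 = 9.7642


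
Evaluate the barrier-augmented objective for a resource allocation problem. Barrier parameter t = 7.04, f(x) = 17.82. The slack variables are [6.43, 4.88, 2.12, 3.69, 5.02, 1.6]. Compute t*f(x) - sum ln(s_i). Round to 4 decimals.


Step 1: Compute log-barrier.
ln values: [1.861, 1.5851, 0.7514, 1.3056, 1.6134, 0.47]
phi = -(1.861 + 1.5851 + 0.7514 + 1.3056 + 1.6134 + 0.47) = -7.5866
Step 2: Compute augmented objective.
t*f(x) = 7.04*17.82 = 125.4528
Total = 125.4528 - 7.5866 = 117.8662


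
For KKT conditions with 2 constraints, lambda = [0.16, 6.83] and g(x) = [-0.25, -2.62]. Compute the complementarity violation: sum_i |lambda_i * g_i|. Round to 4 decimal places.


KKT complementary slackness check:
lambda_1 * g_1 = 0.16 * -0.25 = -0.04
lambda_2 * g_2 = 6.83 * -2.62 = -17.8946
Total violation = 0.04 + 17.8946 = 17.9346


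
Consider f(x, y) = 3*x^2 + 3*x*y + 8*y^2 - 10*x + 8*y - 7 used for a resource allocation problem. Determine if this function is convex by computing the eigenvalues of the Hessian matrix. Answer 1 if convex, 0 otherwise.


The Hessian of f(x,y) = 3*x^2 + 3*x*y + 8*y^2 - 10*x + 8*y - 7 is:
H = [[6, 3], [3, 16]]
Trace = 6 + 16 = 22
Determinant = 6*16 - (3)^2 = 87
Discriminant = (22)^2 - 4*87 = 136.0
Eigenvalues: lambda_1 = 5.169, lambda_2 = 16.831
The function is convex.

1


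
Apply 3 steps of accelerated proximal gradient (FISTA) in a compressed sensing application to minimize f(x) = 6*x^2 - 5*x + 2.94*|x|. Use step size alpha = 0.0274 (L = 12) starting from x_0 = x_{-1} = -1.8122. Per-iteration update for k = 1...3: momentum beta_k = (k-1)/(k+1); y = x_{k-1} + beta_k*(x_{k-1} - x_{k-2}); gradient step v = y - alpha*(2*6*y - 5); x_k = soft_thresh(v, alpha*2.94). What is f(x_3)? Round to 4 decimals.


FISTA on f(x) = 6*x^2 - 5*x + 2.94*|x|
L = 12, alpha = 0.0274
Iteration 1: beta = 0.0, y = -1.8122 + 0.0*(-1.8122 + 1.8122) = -1.8122
  grad(y) = -26.7464, v = y - alpha*grad = -1.0793
  prox(v) = soft_thresh(-1.0793, 0.0806) = -0.9988
Iteration 2: beta = 0.3333, y = -0.9988 + 0.3333*(-0.9988 + 1.8122) = -0.7277
  grad(y) = -13.7319, v = y - alpha*grad = -0.3514
  prox(v) = soft_thresh(-0.3514, 0.0806) = -0.2708
Iteration 3: beta = 0.5, y = -0.2708 + 0.5*(-0.2708 + 0.9988) = 0.0931
  grad(y) = -3.8825, v = y - alpha*grad = 0.1995
  prox(v) = soft_thresh(0.1995, 0.0806) = 0.1189
f(x_3) = 6*0.1189^2 - 5*0.1189 + 2.94*|0.1189| = -0.1601


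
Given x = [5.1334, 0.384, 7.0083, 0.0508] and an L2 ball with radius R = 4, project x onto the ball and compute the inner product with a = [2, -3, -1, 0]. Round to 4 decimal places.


Step 1: Compute ||x|| (intermediates to 6 decimals).
||x|| = sqrt(5.1334^2 + 0.384^2 + 7.0083^2 + 0.0508^2) = 8.695867
Step 2: Project.
Since ||x|| > R, scale = R/||x|| = 4/8.695867 = 0.459989, proj(x) = scale * x
proj(x) = [2.361308, 0.176636, 3.223741, 0.023367]
Step 3: Dot product.
a^T * proj(x) = 2*2.361308 - 3*0.176636 - 1*3.223741 + 0*0.023367 = 0.969


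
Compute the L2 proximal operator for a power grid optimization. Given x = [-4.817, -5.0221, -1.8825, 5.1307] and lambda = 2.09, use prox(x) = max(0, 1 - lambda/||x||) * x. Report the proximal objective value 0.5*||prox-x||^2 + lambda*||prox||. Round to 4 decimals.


Step 1: Compute ||x||.
||x|| = 8.8483
Step 2: Compute scaling factor.
scale = max(0, 1 - 2.09/8.8483) = 0.7638
Step 3: prox(x) = [-3.6792, -3.8359, -1.4378, 3.9188]
||prox(x)|| = 6.7583
Step 4: Proximal objective.
0.5*||prox-x||^2 = 2.1841
lambda*||prox|| = 14.1248
Total = 16.309


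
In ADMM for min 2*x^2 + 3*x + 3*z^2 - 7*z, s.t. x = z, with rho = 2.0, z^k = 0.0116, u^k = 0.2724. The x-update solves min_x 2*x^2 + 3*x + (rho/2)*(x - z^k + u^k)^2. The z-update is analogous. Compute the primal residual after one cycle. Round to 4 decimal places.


ADMM iteration with rho = 2.0, z^k = 0.0116, u^k = 0.2724
Step 1: x-update.
Minimize 2*x^2 + 3*x + (2.0/2)*(x - 0.0116 + 0.2724)^2
FOC: (2*2 + 2.0)*x = -3 + 2.0*(0.0116 - 0.2724)
x^{k+1} = -0.5869
Step 2: z-update.
Minimize 3*z^2 - 7*z + (2.0/2)*(-0.5869 - z + 0.2724)^2
FOC: (2*3 + 2.0)*z = 7 + 2.0*(-0.5869 + 0.2724)
z^{k+1} = 0.7964
Step 3: u-update.
u^{k+1} = 0.2724 - 0.5869 - 0.7964 = -1.1109
Step 4: Primal residual = |-0.5869 - 0.7964| = 1.3833


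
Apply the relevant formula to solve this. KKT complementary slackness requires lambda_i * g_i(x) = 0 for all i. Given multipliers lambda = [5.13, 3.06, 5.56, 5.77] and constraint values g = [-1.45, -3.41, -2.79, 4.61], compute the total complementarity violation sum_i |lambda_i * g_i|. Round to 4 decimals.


KKT complementary slackness check:
lambda_1 * g_1 = 5.13 * -1.45 = -7.4385
lambda_2 * g_2 = 3.06 * -3.41 = -10.4346
lambda_3 * g_3 = 5.56 * -2.79 = -15.5124
lambda_4 * g_4 = 5.77 * 4.61 = 26.5997
Total violation = 7.4385 + 10.4346 + 15.5124 + 26.5997 = 59.9852


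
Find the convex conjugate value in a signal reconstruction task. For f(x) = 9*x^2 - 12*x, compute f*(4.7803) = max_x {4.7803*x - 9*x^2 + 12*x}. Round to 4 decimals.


f*(y) = sup_x {y*x - a*x^2 - b*x} = sup_x {(y-b)*x - a*x^2}
FOC: (y - b) - 2a*x = 0 => x* = (y - b)/(2a)
x* = (4.7803 + 12)/(2*9) = 0.9322
f*(4.7803) = (y-b)^2/(4a) = (4.7803 + 12)^2/(4*9)
= 281.5785/36 = 7.8216


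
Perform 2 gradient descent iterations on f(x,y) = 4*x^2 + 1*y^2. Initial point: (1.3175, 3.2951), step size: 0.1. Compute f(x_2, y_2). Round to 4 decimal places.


Gradient descent on f(x,y) = 4*x^2 + 1*y^2.
Starting point: (1.3175, 3.2951), alpha = 0.1
Step 1: grad_x = 2*4*1.3175 = 10.54, grad_y = 2*1*3.2951 = 6.5902
  x_1 = 1.3175 - 0.1*10.54 = 0.2635
  y_1 = 3.2951 - 0.1*6.5902 = 2.6361
Step 2: grad_x = 2*4*0.2635 = 2.108, grad_y = 2*1*2.6361 = 5.2722
  x_2 = 0.2635 - 0.1*2.108 = 0.0527
  y_2 = 2.6361 - 0.1*5.2722 = 2.1089
f(0.0527, 2.1089) = 4*0.0527^2 + 1*2.1089^2 = 4.4584


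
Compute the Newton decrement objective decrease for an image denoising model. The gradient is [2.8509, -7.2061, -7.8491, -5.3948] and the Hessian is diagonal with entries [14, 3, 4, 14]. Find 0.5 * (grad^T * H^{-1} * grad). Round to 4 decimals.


Step 1: H is diagonal, so H^(-1) * g = [0.2036, -2.402, -1.9623, -0.3853].
Step 2: g^T H^(-1) g = sum_i g_i^2 / H_ii
  = (2.8509)^2/14 + (-7.2061)^2/3 + (-7.8491)^2/4 + (-5.3948)^2/14
  = 0.5805 + 17.3093 + 15.4021 + 2.0788 = 35.3708
Step 3: Objective decrease = 0.5 * g^T H^(-1) g = 17.6854


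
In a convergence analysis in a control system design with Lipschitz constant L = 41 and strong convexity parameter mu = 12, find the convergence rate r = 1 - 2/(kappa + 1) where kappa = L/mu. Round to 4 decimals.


Step 1: Compute the condition number.
kappa = L/mu = 41/12 = 3.4167
Step 2: Compute the convergence rate.
r = 1 - 2/(kappa + 1) = 1 - 2*mu/(L + mu) = (L - mu)/(L + mu) = 29/53 = 0.5472


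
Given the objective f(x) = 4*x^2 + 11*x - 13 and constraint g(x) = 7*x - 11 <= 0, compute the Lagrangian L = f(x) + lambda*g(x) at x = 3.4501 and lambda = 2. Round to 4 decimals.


Step 1: Evaluate f(x).
f(3.4501) = 4*3.4501^2 + 11*3.4501 - 13 = 72.5639
Step 2: Evaluate g(x).
g(3.4501) = 7*3.4501 - 11 = 13.1507
Step 3: Compute Lagrangian.
L = 72.5639 + 2*13.1507 = 98.8653


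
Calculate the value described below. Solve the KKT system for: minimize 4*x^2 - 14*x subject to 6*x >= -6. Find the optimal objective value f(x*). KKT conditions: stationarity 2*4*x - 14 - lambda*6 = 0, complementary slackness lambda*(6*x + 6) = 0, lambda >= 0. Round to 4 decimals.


Step 1: Try lambda = 0 (constraint inactive).
Stationarity: 2*4*x - 14 = 0
x* = 14/(2*4) = 1.75
Check constraint: 6*1.75 = 10.5 >= -6 -- satisfied.
Step 2: Compute optimal value.
f(x*) = 4*1.75^2 - 14*1.75 = -12.25


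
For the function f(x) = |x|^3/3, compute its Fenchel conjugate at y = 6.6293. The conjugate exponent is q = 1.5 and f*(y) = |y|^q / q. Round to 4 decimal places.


The conjugate exponent q satisfies 1/p + 1/q = 1.
p = 3, so q = 3/(3 - 1) = 1.5
|y|^q = 6.6293^1.5 = 17.0687
f*(6.6293) = 17.0687 / 1.5 = 11.3792


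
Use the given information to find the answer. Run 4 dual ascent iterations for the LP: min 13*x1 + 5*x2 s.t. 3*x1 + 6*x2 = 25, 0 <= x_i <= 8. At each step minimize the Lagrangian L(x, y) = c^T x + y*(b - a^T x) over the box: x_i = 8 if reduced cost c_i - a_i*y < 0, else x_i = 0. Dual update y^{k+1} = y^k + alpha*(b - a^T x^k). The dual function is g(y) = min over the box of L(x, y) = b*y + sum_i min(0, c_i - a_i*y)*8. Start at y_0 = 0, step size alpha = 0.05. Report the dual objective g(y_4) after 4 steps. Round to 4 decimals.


Dual ascent for LP: min 13*x1 + 5*x2, 3*x1 + 6*x2 = 25, 0 <= x_i <= 8
Step 1: y^k = 0.0, reduced costs: (13.0, 5.0)
  x^k = (0.0, 0.0), subgradient = b - a^T x = 25.0
  y^{k+1} = 0.0 + 0.05*25.0 = 1.25
Step 2: y^k = 1.25, reduced costs: (9.25, -2.5)
  x^k = (0.0, 8.0), subgradient = b - a^T x = -23.0
  y^{k+1} = 1.25 + 0.05*-23.0 = 0.1
Step 3: y^k = 0.1, reduced costs: (12.7, 4.4)
  x^k = (0.0, 0.0), subgradient = b - a^T x = 25.0
  y^{k+1} = 0.1 + 0.05*25.0 = 1.35
Step 4: y^k = 1.35, reduced costs: (8.95, -3.1)
  x^k = (0.0, 8.0), subgradient = b - a^T x = -23.0
  y^{k+1} = 1.35 + 0.05*-23.0 = 0.2
Dual objective at y_4 = 0.2: reduced costs (12.4, 3.8), box minimizer x = (0.0, 0.0)
g(y_4) = b*y + (c1 - a1*y)*x1 + (c2 - a2*y)*x2 = 25*0.2 + 12.4*0.0 + 3.8*0.0 = 5.0 + 0.0 + 0.0 = 5.0


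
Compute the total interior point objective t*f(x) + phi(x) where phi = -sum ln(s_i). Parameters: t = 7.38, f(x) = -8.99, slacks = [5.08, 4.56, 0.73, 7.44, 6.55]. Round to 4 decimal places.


Step 1: Compute log-barrier.
ln values: [1.6253, 1.5173, -0.3147, 2.0069, 1.8795]
phi = -(1.6253 + 1.5173 - 0.3147 + 2.0069 + 1.8795) = -6.7143
Step 2: Compute augmented objective.
t*f(x) = 7.38*-8.99 = -66.3462
Total = -66.3462 - 6.7143 = -73.0605


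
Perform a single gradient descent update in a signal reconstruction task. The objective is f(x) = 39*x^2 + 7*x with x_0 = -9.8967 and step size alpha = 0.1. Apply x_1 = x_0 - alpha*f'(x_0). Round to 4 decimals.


We compute the gradient at x_0 and apply the update.
f'(x) = 78*x + 7
f'(-9.8967) = 78*-9.8967 + 7 = -764.9426
x_1 = -9.8967 - 0.1*-764.9426 = 66.5976


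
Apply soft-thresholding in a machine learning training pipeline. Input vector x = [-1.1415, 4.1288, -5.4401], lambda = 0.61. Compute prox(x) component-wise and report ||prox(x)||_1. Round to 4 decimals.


Soft-thresholding with lambda = 0.61:
prox(-1.1415) = sign(-1.1415)*max(|-1.1415| - 0.61, 0) = -0.5315
prox(4.1288) = sign(4.1288)*max(|4.1288| - 0.61, 0) = 3.5188
prox(-5.4401) = sign(-5.4401)*max(|-5.4401| - 0.61, 0) = -4.8301
prox(x) = [-0.5315, 3.5188, -4.8301]
||prox(x)||_1 = 0.5315 + 3.5188 + 4.8301 = 8.8804


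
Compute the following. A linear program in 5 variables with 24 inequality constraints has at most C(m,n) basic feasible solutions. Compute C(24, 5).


Each vertex corresponds to some choice of n active constraints out of m, so the number of vertices is at most C(m, n) = m! / (n!(m-n)!).
m = 24, n = 5
Numerator: 24 * 23 * 22 * 21 * 20
Denominator: 5! = 120
C(24, 5) = 42504


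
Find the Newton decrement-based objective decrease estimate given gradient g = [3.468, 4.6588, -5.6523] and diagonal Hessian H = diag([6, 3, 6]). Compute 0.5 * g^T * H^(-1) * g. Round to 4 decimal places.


Step 1: H is diagonal, so H^(-1) * g = [0.578, 1.5529, -0.9421].
Step 2: g^T H^(-1) g = sum_i g_i^2 / H_ii
  = (3.468)^2/6 + (4.6588)^2/3 + (-5.6523)^2/6
  = 2.0045 + 7.2348 + 5.3247 = 14.5641
Step 3: Objective decrease = 0.5 * g^T H^(-1) g = 7.282


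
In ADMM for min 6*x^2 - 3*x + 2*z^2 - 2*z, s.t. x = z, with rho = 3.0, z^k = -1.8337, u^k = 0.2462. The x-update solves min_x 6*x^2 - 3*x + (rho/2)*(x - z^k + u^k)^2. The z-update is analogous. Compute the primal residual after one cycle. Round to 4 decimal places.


ADMM iteration with rho = 3.0, z^k = -1.8337, u^k = 0.2462
Step 1: x-update.
Minimize 6*x^2 - 3*x + (3.0/2)*(x + 1.8337 + 0.2462)^2
FOC: (2*6 + 3.0)*x = 3 + 3.0*(-1.8337 - 0.2462)
x^{k+1} = -0.216
Step 2: z-update.
Minimize 2*z^2 - 2*z + (3.0/2)*(-0.216 - z + 0.2462)^2
FOC: (2*2 + 3.0)*z = 2 + 3.0*(-0.216 + 0.2462)
z^{k+1} = 0.2987
Step 3: u-update.
u^{k+1} = 0.2462 - 0.216 - 0.2987 = -0.2684
Step 4: Primal residual = |-0.216 - 0.2987| = 0.5146


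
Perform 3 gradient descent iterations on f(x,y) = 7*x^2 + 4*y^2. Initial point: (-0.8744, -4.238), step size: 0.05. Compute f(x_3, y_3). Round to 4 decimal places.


Gradient descent on f(x,y) = 7*x^2 + 4*y^2.
Starting point: (-0.8744, -4.238), alpha = 0.05
Step 1: grad_x = 2*7*-0.8744 = -12.2416, grad_y = 2*4*-4.238 = -33.904
  x_1 = -0.8744 - 0.05*-12.2416 = -0.2623
  y_1 = -4.238 - 0.05*-33.904 = -2.5428
Step 2: grad_x = 2*7*-0.2623 = -3.6725, grad_y = 2*4*-2.5428 = -20.3424
  x_2 = -0.2623 - 0.05*-3.6725 = -0.0787
  y_2 = -2.5428 - 0.05*-20.3424 = -1.5257
Step 3: grad_x = 2*7*-0.0787 = -1.1017, grad_y = 2*4*-1.5257 = -12.2054
  x_3 = -0.0787 - 0.05*-1.1017 = -0.0236
  y_3 = -1.5257 - 0.05*-12.2054 = -0.9154
f(-0.0236, -0.9154) = 7*(-0.0236)^2 + 4*(-0.9154)^2 = 3.3558


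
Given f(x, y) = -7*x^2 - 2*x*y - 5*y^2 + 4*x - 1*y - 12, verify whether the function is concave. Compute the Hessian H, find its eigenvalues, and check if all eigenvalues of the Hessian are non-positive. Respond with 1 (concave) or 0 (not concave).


The Hessian of f(x,y) = -7*x^2 - 2*x*y - 5*y^2 + 4*x - 1*y - 12 is:
H = [[-14, -2], [-2, -10]]
Trace = -14 - 10 = -24
Determinant = -14*-10 - (-2)^2 = 136
Discriminant = (-24)^2 - 4*136 = 32.0
Eigenvalues: lambda_1 = -14.8284, lambda_2 = -9.1716
The function is concave.

1


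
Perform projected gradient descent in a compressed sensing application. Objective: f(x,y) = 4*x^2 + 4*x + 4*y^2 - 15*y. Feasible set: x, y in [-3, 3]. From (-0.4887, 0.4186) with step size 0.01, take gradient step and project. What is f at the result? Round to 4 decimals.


Step 1: Compute gradient at (-0.4887, 0.4186).
grad_x = 2*4*-0.4887 + 4 = 0.0904
grad_y = 2*4*0.4186 - 15 = -11.6512
Step 2: Gradient step.
x_raw = -0.4887 - 0.01*0.0904 = -0.4896
y_raw = 0.4186 - 0.01*-11.6512 = 0.5351
Step 3: Project onto [-3, 3].
x_proj = clip(-0.4896) = -0.4896
y_proj = clip(0.5351) = 0.5351
Step 4: Evaluate f.
f(-0.4896, 0.5351) = -7.8809


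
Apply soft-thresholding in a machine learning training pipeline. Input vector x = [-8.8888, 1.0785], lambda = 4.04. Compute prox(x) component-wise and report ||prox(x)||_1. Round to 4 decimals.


Soft-thresholding with lambda = 4.04:
prox(-8.8888) = sign(-8.8888)*max(|-8.8888| - 4.04, 0) = -4.8488
prox(1.0785) = sign(1.0785)*max(|1.0785| - 4.04, 0) = 0.0
prox(x) = [-4.8488, 0.0]
||prox(x)||_1 = 4.8488 + 0.0 = 4.8488


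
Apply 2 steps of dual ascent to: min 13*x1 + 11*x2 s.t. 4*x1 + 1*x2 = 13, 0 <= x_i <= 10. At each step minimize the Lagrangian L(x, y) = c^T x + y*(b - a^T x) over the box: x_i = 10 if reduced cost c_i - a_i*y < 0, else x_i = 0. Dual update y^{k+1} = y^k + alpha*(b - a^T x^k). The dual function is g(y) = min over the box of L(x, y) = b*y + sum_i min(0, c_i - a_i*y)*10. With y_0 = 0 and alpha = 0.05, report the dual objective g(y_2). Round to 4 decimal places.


Dual ascent for LP: min 13*x1 + 11*x2, 4*x1 + 1*x2 = 13, 0 <= x_i <= 10
Step 1: y^k = 0.0, reduced costs: (13.0, 11.0)
  x^k = (0.0, 0.0), subgradient = b - a^T x = 13.0
  y^{k+1} = 0.0 + 0.05*13.0 = 0.65
Step 2: y^k = 0.65, reduced costs: (10.4, 10.35)
  x^k = (0.0, 0.0), subgradient = b - a^T x = 13.0
  y^{k+1} = 0.65 + 0.05*13.0 = 1.3
Dual objective at y_2 = 1.3: reduced costs (7.8, 9.7), box minimizer x = (0.0, 0.0)
g(y_2) = b*y + (c1 - a1*y)*x1 + (c2 - a2*y)*x2 = 13*1.3 + 7.8*0.0 + 9.7*0.0 = 16.9 + 0.0 + 0.0 = 16.9


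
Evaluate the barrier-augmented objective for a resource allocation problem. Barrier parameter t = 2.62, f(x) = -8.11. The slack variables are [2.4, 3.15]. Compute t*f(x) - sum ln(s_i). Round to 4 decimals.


Step 1: Compute log-barrier.
ln values: [0.8755, 1.1474]
phi = -(0.8755 + 1.1474) = -2.0229
Step 2: Compute augmented objective.
t*f(x) = 2.62*-8.11 = -21.2482
Total = -21.2482 - 2.0229 = -23.2711


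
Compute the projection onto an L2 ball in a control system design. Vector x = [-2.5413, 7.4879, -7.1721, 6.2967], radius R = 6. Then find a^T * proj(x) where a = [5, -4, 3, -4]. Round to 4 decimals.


Step 1: Compute ||x|| (intermediates to 6 decimals).
||x|| = sqrt((-2.5413)^2 + 7.4879^2 + (-7.1721)^2 + 6.2967^2) = 12.394124
Step 2: Project.
Since ||x|| > R, scale = R/||x|| = 6/12.394124 = 0.4841, proj(x) = scale * x
proj(x) = [-1.230243, 3.624892, -3.472014, 3.048232]
Step 3: Dot product.
a^T * proj(x) = 5*(-1.230243) - 4*3.624892 + 3*(-3.472014) - 4*3.048232 = -43.2598


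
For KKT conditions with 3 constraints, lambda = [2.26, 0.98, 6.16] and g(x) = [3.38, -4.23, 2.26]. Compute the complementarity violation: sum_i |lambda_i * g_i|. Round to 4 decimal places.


KKT complementary slackness check:
lambda_1 * g_1 = 2.26 * 3.38 = 7.6388
lambda_2 * g_2 = 0.98 * -4.23 = -4.1454
lambda_3 * g_3 = 6.16 * 2.26 = 13.9216
Total violation = 7.6388 + 4.1454 + 13.9216 = 25.7058


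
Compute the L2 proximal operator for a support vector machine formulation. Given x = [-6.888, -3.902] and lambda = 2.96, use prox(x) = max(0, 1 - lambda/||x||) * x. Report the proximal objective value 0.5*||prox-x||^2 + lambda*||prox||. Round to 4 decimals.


Step 1: Compute ||x||.
||x|| = 7.9164
Step 2: Compute scaling factor.
scale = max(0, 1 - 2.96/7.9164) = 0.6261
Step 3: prox(x) = [-4.3125, -2.443]
||prox(x)|| = 4.9564
Step 4: Proximal objective.
0.5*||prox-x||^2 = 4.3808
lambda*||prox|| = 14.6709
Total = 19.0519


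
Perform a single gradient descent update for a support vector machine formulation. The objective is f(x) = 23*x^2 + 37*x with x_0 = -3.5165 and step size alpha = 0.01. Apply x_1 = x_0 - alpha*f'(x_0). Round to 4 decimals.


We compute the gradient at x_0 and apply the update.
f'(x) = 46*x + 37
f'(-3.5165) = 46*-3.5165 + 37 = -124.759
x_1 = -3.5165 - 0.01*-124.759 = -2.2689


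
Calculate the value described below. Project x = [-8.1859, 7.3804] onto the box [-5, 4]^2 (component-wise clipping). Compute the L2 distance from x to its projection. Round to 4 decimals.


Project each component onto [-5, 4].
clip(-8.1859) = -5.0, clip(7.3804) = 4.0
Projection = [-5.0, 4.0]
Squared diffs: [10.15, 11.4271]
Distance = sqrt(21.5771) = 4.6451


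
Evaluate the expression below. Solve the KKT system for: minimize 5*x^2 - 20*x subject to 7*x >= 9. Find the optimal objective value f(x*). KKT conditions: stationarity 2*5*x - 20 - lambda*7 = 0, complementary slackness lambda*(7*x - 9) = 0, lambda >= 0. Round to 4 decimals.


Step 1: Try lambda = 0 (constraint inactive).
Stationarity: 2*5*x - 20 = 0
x* = 20/(2*5) = 2.0
Check constraint: 7*2.0 = 14.0 >= 9 -- satisfied.
Step 2: Compute optimal value.
f(x*) = 5*2.0^2 - 20*2.0 = -20.0


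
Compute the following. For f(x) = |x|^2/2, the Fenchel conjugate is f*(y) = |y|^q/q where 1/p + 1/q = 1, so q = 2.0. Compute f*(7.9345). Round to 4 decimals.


The conjugate exponent q satisfies 1/p + 1/q = 1.
p = 2, so q = 2/(2 - 1) = 2.0
|y|^q = 7.9345^2.0 = 62.9563
f*(7.9345) = 62.9563 / 2.0 = 31.4781


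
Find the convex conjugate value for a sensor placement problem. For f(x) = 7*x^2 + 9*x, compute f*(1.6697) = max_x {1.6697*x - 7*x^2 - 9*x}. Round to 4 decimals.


f*(y) = sup_x {y*x - a*x^2 - b*x} = sup_x {(y-b)*x - a*x^2}
FOC: (y - b) - 2a*x = 0 => x* = (y - b)/(2a)
x* = (1.6697 - 9)/(2*7) = -0.5236
f*(1.6697) = (y-b)^2/(4a) = (1.6697 - 9)^2/(4*7)
= 53.7333/28 = 1.919


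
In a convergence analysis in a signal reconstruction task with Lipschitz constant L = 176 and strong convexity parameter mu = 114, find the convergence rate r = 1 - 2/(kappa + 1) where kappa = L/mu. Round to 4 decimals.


Step 1: Compute the condition number.
kappa = L/mu = 176/114 = 1.5439
Step 2: Compute the convergence rate.
r = 1 - 2/(kappa + 1) = 1 - 2*mu/(L + mu) = (L - mu)/(L + mu) = 62/290 = 0.2138


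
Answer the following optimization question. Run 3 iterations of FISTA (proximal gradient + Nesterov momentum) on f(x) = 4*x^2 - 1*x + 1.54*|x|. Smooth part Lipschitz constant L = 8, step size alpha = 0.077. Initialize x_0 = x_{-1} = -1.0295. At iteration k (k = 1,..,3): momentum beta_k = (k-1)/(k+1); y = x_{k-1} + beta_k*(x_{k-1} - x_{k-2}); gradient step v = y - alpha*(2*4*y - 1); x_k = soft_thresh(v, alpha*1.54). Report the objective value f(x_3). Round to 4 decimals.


FISTA on f(x) = 4*x^2 - 1*x + 1.54*|x|
L = 8, alpha = 0.077
Iteration 1: beta = 0.0, y = -1.0295 + 0.0*(-1.0295 + 1.0295) = -1.0295
  grad(y) = -9.236, v = y - alpha*grad = -0.3183
  prox(v) = soft_thresh(-0.3183, 0.1186) = -0.1997
Iteration 2: beta = 0.3333, y = -0.1997 + 0.3333*(-0.1997 + 1.0295) = 0.0768
  grad(y) = -0.3853, v = y - alpha*grad = 0.1065
  prox(v) = soft_thresh(0.1065, 0.1186) = 0.0
Iteration 3: beta = 0.5, y = 0.0 + 0.5*(0.0 + 0.1997) = 0.0999
  grad(y) = -0.201, v = y - alpha*grad = 0.1154
  prox(v) = soft_thresh(0.1154, 0.1186) = 0.0
f(x_3) = 4*0.0^2 - 1*0.0 + 1.54*|0.0| = 0.0


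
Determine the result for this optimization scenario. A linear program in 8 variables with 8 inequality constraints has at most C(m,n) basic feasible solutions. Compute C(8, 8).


Each vertex corresponds to some choice of n active constraints out of m, so the number of vertices is at most C(m, n) = m! / (n!(m-n)!).
m = 8, n = 8
Numerator: 8 * 7 * 6 * 5 * 4 * 3 * 2 * 1
Denominator: 8! = 40320
C(8, 8) = 1


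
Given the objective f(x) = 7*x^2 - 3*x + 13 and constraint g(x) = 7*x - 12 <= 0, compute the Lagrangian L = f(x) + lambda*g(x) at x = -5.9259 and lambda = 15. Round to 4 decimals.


Step 1: Evaluate f(x).
f(-5.9259) = 7*(-5.9259)^2 - 3*(-5.9259) + 13 = 276.5917
Step 2: Evaluate g(x).
g(-5.9259) = 7*-5.9259 - 12 = -53.4813
Step 3: Compute Lagrangian.
L = 276.5917 + 15*-53.4813 = -525.6278


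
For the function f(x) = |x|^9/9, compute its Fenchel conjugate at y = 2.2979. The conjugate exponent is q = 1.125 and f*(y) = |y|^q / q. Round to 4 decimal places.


The conjugate exponent q satisfies 1/p + 1/q = 1.
p = 9, so q = 9/(9 - 1) = 1.125
|y|^q = 2.2979^1.125 = 2.5497
f*(2.2979) = 2.5497 / 1.125 = 2.2664


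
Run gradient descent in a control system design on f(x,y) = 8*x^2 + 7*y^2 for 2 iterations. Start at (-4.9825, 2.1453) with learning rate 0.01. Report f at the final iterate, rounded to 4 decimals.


Gradient descent on f(x,y) = 8*x^2 + 7*y^2.
Starting point: (-4.9825, 2.1453), alpha = 0.01
Step 1: grad_x = 2*8*-4.9825 = -79.72, grad_y = 2*7*2.1453 = 30.0342
  x_1 = -4.9825 - 0.01*-79.72 = -4.1853
  y_1 = 2.1453 - 0.01*30.0342 = 1.845
Step 2: grad_x = 2*8*-4.1853 = -66.9648, grad_y = 2*7*1.845 = 25.8294
  x_2 = -4.1853 - 0.01*-66.9648 = -3.5157
  y_2 = 1.845 - 0.01*25.8294 = 1.5867
f(-3.5157, 1.5867) = 8*(-3.5157)^2 + 7*1.5867^2 = 116.501


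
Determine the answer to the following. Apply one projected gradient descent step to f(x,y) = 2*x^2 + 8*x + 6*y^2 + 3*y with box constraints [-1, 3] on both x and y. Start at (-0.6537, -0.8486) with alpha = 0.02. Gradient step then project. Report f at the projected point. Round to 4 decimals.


Step 1: Compute gradient at (-0.6537, -0.8486).
grad_x = 2*2*-0.6537 + 8 = 5.3852
grad_y = 2*6*-0.8486 + 3 = -7.1832
Step 2: Gradient step.
x_raw = -0.6537 - 0.02*5.3852 = -0.7614
y_raw = -0.8486 - 0.02*-7.1832 = -0.7049
Step 3: Project onto [-1, 3].
x_proj = clip(-0.7614) = -0.7614
y_proj = clip(-0.7049) = -0.7049
Step 4: Evaluate f.
f(-0.7614, -0.7049) = -4.065


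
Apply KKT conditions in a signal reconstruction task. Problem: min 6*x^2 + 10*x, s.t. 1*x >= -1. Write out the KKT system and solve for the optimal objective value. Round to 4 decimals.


Step 1: Try lambda = 0 (constraint inactive).
Stationarity: 2*6*x + 10 = 0
x* = -10/(2*6) = -5/6 = -0.8333 (rounded; the exact value -5/6 is used below)
Check constraint: 1*-0.8333 = -0.8333 >= -1 -- satisfied.
Step 2: Compute optimal value.
f(x*) = 6*(-5/6)^2 + 10*(-5/6) = -4.1667
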